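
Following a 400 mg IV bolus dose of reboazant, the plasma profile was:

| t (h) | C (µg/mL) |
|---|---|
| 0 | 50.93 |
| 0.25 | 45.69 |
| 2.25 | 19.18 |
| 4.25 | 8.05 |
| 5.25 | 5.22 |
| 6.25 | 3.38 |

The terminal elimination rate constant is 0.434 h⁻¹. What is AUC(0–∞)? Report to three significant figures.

AUC = 123 µg/mL·h

Trapezoidal AUC_0→6.25:
  [0→0.25]: (50.93+45.69)/2 × 0.25 = 12.0775
  [0.25→2.25]: (45.69+19.18)/2 × 2 = 64.87
  [2.25→4.25]: (19.18+8.05)/2 × 2 = 27.23
  [4.25→5.25]: (8.05+5.22)/2 × 1 = 6.635
  [5.25→6.25]: (5.22+3.38)/2 × 1 = 4.3
  Sum = 115.1125 µg/mL·h
Extrapolated tail: C_last / k_e = 3.38 / 0.434 = 7.788
AUC_0→∞ = 115.1125 + 7.788 = 122.9005 µg/mL·h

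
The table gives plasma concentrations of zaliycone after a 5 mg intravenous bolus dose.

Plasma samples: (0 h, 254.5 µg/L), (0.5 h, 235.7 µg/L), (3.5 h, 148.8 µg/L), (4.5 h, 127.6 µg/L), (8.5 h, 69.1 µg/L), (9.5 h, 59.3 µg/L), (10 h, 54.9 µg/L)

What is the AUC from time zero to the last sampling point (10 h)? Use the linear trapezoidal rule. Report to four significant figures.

Trapezoidal AUC_0→10:
  [0→0.5]: (254.5+235.7)/2 × 0.5 = 122.55
  [0.5→3.5]: (235.7+148.8)/2 × 3 = 576.75
  [3.5→4.5]: (148.8+127.6)/2 × 1 = 138.2
  [4.5→8.5]: (127.6+69.1)/2 × 4 = 393.4
  [8.5→9.5]: (69.1+59.3)/2 × 1 = 64.2
  [9.5→10]: (59.3+54.9)/2 × 0.5 = 28.55
  Sum = 1323.65 µg/L·h

AUC = 1324 µg/L·h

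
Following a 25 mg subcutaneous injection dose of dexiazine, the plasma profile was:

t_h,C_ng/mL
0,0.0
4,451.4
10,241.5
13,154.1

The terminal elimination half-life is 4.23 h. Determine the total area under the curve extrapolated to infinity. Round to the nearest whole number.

Trapezoidal AUC_0→13:
  [0→4]: (0.0+451.4)/2 × 4 = 902.8
  [4→10]: (451.4+241.5)/2 × 6 = 2078.7
  [10→13]: (241.5+154.1)/2 × 3 = 593.4
  Sum = 3574.9 ng/mL·h
k_e = ln2 / t½ = 0.693147 / 4.23 = 0.1639 h^-1
Extrapolated tail: C_last / k_e = 154.1 / 0.1639 = 940.207
AUC_0→∞ = 3574.9 + 940.207 = 4515.107 ng/mL·h

AUC = 4515 ng/mL·h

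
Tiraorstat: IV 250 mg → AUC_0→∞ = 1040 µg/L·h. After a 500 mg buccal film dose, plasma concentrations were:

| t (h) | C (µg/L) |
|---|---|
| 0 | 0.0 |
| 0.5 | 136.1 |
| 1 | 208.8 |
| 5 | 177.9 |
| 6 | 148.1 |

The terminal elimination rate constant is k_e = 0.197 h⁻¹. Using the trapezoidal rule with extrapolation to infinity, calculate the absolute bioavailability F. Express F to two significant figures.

Trapezoidal AUC_0→6 (buccal film):
  [0→0.5]: (0.0+136.1)/2 × 0.5 = 34.025
  [0.5→1]: (136.1+208.8)/2 × 0.5 = 86.225
  [1→5]: (208.8+177.9)/2 × 4 = 773.4
  [5→6]: (177.9+148.1)/2 × 1 = 163.0
  Sum = 1056.65 µg/L·h
Tail: C_last/k_e = 148.1/0.197 = 751.777
AUC_0→∞ (buccal film) = 1056.65 + 751.777 = 1808.427 µg/L·h
F = (AUC_ev/D_ev)/(AUC_iv/D_iv) = (1808.427/500)/(1040/250) = 3.616854/4.16 = 0.8694

F = 0.87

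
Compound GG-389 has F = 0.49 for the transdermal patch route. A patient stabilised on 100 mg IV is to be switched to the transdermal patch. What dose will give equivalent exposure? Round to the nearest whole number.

D_transdermal = 204 mg

For equal systemic exposure: F × D_ev = D_iv
D_ev = D_iv / F = 100 / 0.49 = 204.082 mg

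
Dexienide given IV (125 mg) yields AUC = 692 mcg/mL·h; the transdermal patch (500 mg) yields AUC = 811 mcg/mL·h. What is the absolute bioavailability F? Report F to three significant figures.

F = 0.293

F = (AUC_ev / D_ev) / (AUC_iv / D_iv)
  = (811/500) / (692/125)
  = 1.622 / 5.536 = 0.2930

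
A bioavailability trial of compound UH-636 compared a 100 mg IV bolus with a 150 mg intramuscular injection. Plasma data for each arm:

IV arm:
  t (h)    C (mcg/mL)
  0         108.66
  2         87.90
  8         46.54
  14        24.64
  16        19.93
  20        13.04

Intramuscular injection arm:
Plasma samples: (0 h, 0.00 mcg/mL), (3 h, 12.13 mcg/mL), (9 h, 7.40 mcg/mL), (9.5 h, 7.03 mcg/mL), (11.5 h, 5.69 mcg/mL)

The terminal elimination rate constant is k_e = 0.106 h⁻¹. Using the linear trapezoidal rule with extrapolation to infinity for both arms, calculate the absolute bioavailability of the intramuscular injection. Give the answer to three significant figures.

Trapezoidal AUC_0→20 (IV):
  [0→2]: (108.66+87.90)/2 × 2 = 196.56
  [2→8]: (87.90+46.54)/2 × 6 = 403.32
  [8→14]: (46.54+24.64)/2 × 6 = 213.54
  [14→16]: (24.64+19.93)/2 × 2 = 44.57
  [16→20]: (19.93+13.04)/2 × 4 = 65.94
  Sum = 923.93 mcg/mL·h
IV tail: 13.04/0.106 = 123.019; AUC_iv,0→∞ = 923.93 + 123.019 = 1046.949 mcg/mL·h
Trapezoidal AUC_0→11.5 (intramuscular injection):
  [0→3]: (0.00+12.13)/2 × 3 = 18.195
  [3→9]: (12.13+7.40)/2 × 6 = 58.59
  [9→9.5]: (7.40+7.03)/2 × 0.5 = 3.6075
  [9.5→11.5]: (7.03+5.69)/2 × 2 = 12.72
  Sum = 93.1125 mcg/mL·h
intramuscular injection tail: 5.69/0.106 = 53.679; AUC_ev,0→∞ = 93.1125 + 53.679 = 146.7915 mcg/mL·h
F = (AUC_ev/D_ev)/(AUC_iv/D_iv) = (146.7915/150)/(1046.949/100) = 0.97861/10.46949 = 0.0935

F = 0.0935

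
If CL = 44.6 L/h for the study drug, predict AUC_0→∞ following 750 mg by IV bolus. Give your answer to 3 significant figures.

AUC_0→∞ = Dose_iv / CL
        = 750 / 44.6 = 16.8161 mg/L·h

AUC = 16.8 mg/L·h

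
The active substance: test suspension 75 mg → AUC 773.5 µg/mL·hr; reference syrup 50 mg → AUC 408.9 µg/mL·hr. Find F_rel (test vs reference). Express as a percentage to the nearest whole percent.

F_rel = (AUC_test/D_test) / (AUC_ref/D_ref)
      = (773.5/75) / (408.9/50)
      = 10.3133 / 8.178 = 1.2611 = 126.11%

F_rel = 126%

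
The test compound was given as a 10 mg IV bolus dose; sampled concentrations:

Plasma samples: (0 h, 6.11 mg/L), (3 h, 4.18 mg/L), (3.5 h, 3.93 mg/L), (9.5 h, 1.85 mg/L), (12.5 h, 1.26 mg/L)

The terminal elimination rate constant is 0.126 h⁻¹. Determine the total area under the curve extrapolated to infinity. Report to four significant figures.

AUC = 49.47 mg/L·h

Trapezoidal AUC_0→12.5:
  [0→3]: (6.11+4.18)/2 × 3 = 15.435
  [3→3.5]: (4.18+3.93)/2 × 0.5 = 2.0275
  [3.5→9.5]: (3.93+1.85)/2 × 6 = 17.34
  [9.5→12.5]: (1.85+1.26)/2 × 3 = 4.665
  Sum = 39.4675 mg/L·h
Extrapolated tail: C_last / k_e = 1.26 / 0.126 = 10.000
AUC_0→∞ = 39.4675 + 10.000 = 49.4675 mg/L·h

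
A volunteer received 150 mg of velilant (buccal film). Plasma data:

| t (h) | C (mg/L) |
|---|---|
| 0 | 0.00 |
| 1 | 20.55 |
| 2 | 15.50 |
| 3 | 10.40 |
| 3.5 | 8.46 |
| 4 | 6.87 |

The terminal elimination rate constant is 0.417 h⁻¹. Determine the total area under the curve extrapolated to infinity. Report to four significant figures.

Trapezoidal AUC_0→4:
  [0→1]: (0.00+20.55)/2 × 1 = 10.275
  [1→2]: (20.55+15.50)/2 × 1 = 18.025
  [2→3]: (15.50+10.40)/2 × 1 = 12.95
  [3→3.5]: (10.40+8.46)/2 × 0.5 = 4.715
  [3.5→4]: (8.46+6.87)/2 × 0.5 = 3.8325
  Sum = 49.7975 mg/L·h
Extrapolated tail: C_last / k_e = 6.87 / 0.417 = 16.475
AUC_0→∞ = 49.7975 + 16.475 = 66.2725 mg/L·h

AUC = 66.27 mg/L·h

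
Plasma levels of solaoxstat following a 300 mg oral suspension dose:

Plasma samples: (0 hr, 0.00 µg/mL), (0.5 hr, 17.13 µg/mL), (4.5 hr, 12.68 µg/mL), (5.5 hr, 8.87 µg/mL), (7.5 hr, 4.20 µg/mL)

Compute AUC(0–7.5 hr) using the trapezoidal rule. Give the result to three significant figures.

AUC = 87.7 µg/mL·hr

Trapezoidal AUC_0→7.5:
  [0→0.5]: (0.00+17.13)/2 × 0.5 = 4.2825
  [0.5→4.5]: (17.13+12.68)/2 × 4 = 59.62
  [4.5→5.5]: (12.68+8.87)/2 × 1 = 10.775
  [5.5→7.5]: (8.87+4.20)/2 × 2 = 13.07
  Sum = 87.7475 µg/mL·hr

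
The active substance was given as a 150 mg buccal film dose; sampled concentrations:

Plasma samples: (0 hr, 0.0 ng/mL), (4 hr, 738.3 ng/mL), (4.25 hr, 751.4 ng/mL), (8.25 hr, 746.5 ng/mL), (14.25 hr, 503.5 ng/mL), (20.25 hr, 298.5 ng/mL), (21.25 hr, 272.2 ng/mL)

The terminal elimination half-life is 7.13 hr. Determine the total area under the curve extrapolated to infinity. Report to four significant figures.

AUC = 13900 ng/mL·hr

Trapezoidal AUC_0→21.25:
  [0→4]: (0.0+738.3)/2 × 4 = 1476.6
  [4→4.25]: (738.3+751.4)/2 × 0.25 = 186.2125
  [4.25→8.25]: (751.4+746.5)/2 × 4 = 2995.8
  [8.25→14.25]: (746.5+503.5)/2 × 6 = 3750.0
  [14.25→20.25]: (503.5+298.5)/2 × 6 = 2406.0
  [20.25→21.25]: (298.5+272.2)/2 × 1 = 285.35
  Sum = 11099.9625 ng/mL·hr
k_e = ln2 / t½ = 0.693147 / 7.13 = 0.0972 hr^-1
Extrapolated tail: C_last / k_e = 272.2 / 0.0972 = 2800.412
AUC_0→∞ = 11099.9625 + 2800.412 = 13900.3745 ng/mL·hr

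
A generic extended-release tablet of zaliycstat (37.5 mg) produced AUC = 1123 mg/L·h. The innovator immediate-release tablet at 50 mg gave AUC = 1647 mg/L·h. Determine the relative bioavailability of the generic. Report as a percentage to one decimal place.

F_rel = (AUC_test/D_test) / (AUC_ref/D_ref)
      = (1123/37.5) / (1647/50)
      = 29.9467 / 32.94 = 0.9091 = 90.91%

F_rel = 90.9%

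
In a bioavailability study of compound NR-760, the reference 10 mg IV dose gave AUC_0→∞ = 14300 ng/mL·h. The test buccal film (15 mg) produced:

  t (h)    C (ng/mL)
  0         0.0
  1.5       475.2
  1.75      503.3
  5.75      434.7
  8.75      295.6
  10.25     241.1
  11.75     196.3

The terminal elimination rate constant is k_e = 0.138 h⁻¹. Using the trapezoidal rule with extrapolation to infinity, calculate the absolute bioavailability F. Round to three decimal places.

Trapezoidal AUC_0→11.75 (buccal film):
  [0→1.5]: (0.0+475.2)/2 × 1.5 = 356.4
  [1.5→1.75]: (475.2+503.3)/2 × 0.25 = 122.3125
  [1.75→5.75]: (503.3+434.7)/2 × 4 = 1876.0
  [5.75→8.75]: (434.7+295.6)/2 × 3 = 1095.45
  [8.75→10.25]: (295.6+241.1)/2 × 1.5 = 402.525
  [10.25→11.75]: (241.1+196.3)/2 × 1.5 = 328.05
  Sum = 4180.7375 ng/mL·h
Tail: C_last/k_e = 196.3/0.138 = 1422.464
AUC_0→∞ (buccal film) = 4180.7375 + 1422.464 = 5603.2015 ng/mL·h
F = (AUC_ev/D_ev)/(AUC_iv/D_iv) = (5603.2015/15)/(14300/10) = 373.547/1430 = 0.2612

F = 0.261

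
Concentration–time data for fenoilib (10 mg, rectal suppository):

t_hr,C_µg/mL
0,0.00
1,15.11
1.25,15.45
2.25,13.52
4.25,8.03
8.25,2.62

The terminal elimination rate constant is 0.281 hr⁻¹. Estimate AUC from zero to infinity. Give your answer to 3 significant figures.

Trapezoidal AUC_0→8.25:
  [0→1]: (0.00+15.11)/2 × 1 = 7.555
  [1→1.25]: (15.11+15.45)/2 × 0.25 = 3.82
  [1.25→2.25]: (15.45+13.52)/2 × 1 = 14.485
  [2.25→4.25]: (13.52+8.03)/2 × 2 = 21.55
  [4.25→8.25]: (8.03+2.62)/2 × 4 = 21.3
  Sum = 68.71 µg/mL·hr
Extrapolated tail: C_last / k_e = 2.62 / 0.281 = 9.324
AUC_0→∞ = 68.71 + 9.324 = 78.034 µg/mL·hr

AUC = 78.0 µg/mL·hr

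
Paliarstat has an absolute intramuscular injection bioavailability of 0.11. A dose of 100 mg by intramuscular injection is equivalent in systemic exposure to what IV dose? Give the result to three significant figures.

D_iv = 11.0 mg

Systemic exposure from an extravascular dose = F × D_ev, so the equivalent IV dose is F × D_ev.
D_iv = F × D_ev = 0.11 × 100 = 11 mg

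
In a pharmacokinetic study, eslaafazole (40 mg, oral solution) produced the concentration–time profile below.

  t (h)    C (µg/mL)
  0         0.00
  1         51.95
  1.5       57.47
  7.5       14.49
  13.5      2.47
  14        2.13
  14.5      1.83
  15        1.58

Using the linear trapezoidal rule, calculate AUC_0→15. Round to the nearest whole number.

AUC = 323 µg/mL·h

Trapezoidal AUC_0→15:
  [0→1]: (0.00+51.95)/2 × 1 = 25.975
  [1→1.5]: (51.95+57.47)/2 × 0.5 = 27.355
  [1.5→7.5]: (57.47+14.49)/2 × 6 = 215.88
  [7.5→13.5]: (14.49+2.47)/2 × 6 = 50.88
  [13.5→14]: (2.47+2.13)/2 × 0.5 = 1.15
  [14→14.5]: (2.13+1.83)/2 × 0.5 = 0.99
  [14.5→15]: (1.83+1.58)/2 × 0.5 = 0.8525
  Sum = 323.0825 µg/mL·h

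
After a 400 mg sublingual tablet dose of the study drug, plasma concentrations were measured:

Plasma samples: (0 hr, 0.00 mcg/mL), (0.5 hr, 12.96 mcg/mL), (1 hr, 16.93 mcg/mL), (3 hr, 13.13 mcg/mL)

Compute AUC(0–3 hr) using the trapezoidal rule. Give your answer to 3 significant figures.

AUC = 40.8 mcg/mL·hr

Trapezoidal AUC_0→3:
  [0→0.5]: (0.00+12.96)/2 × 0.5 = 3.24
  [0.5→1]: (12.96+16.93)/2 × 0.5 = 7.4725
  [1→3]: (16.93+13.13)/2 × 2 = 30.06
  Sum = 40.7725 mcg/mL·hr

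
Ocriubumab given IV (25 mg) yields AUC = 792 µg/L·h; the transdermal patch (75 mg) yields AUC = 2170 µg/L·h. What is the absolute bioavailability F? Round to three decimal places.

F = 0.913

F = (AUC_ev / D_ev) / (AUC_iv / D_iv)
  = (2170/75) / (792/25)
  = 28.9333 / 31.68 = 0.9133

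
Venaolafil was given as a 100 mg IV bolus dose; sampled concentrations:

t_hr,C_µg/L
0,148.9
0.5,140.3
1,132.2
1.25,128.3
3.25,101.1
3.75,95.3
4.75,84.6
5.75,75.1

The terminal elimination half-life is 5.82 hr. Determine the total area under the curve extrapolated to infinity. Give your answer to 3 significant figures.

AUC = 1250 µg/L·hr

Trapezoidal AUC_0→5.75:
  [0→0.5]: (148.9+140.3)/2 × 0.5 = 72.3
  [0.5→1]: (140.3+132.2)/2 × 0.5 = 68.125
  [1→1.25]: (132.2+128.3)/2 × 0.25 = 32.5625
  [1.25→3.25]: (128.3+101.1)/2 × 2 = 229.4
  [3.25→3.75]: (101.1+95.3)/2 × 0.5 = 49.1
  [3.75→4.75]: (95.3+84.6)/2 × 1 = 89.95
  [4.75→5.75]: (84.6+75.1)/2 × 1 = 79.85
  Sum = 621.2875 µg/L·hr
k_e = ln2 / t½ = 0.693147 / 5.82 = 0.1191 hr^-1
Extrapolated tail: C_last / k_e = 75.1 / 0.1191 = 630.563
AUC_0→∞ = 621.2875 + 630.563 = 1251.8505 µg/L·hr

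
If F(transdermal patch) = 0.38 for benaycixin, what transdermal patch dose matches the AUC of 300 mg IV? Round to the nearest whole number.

For equal systemic exposure: F × D_ev = D_iv
D_ev = D_iv / F = 300 / 0.38 = 789.474 mg

D_transdermal = 789 mg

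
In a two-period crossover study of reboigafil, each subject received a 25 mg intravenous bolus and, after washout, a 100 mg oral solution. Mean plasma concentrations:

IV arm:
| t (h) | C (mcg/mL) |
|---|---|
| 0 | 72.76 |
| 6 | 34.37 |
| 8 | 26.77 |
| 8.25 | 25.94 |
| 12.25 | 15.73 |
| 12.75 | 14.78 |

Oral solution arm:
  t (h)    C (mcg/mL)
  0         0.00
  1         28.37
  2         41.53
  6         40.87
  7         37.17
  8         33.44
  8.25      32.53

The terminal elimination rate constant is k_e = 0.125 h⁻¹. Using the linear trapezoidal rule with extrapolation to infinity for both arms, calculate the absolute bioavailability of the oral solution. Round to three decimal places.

Trapezoidal AUC_0→12.75 (IV):
  [0→6]: (72.76+34.37)/2 × 6 = 321.39
  [6→8]: (34.37+26.77)/2 × 2 = 61.14
  [8→8.25]: (26.77+25.94)/2 × 0.25 = 6.58875
  [8.25→12.25]: (25.94+15.73)/2 × 4 = 83.34
  [12.25→12.75]: (15.73+14.78)/2 × 0.5 = 7.6275
  Sum = 480.08625 mcg/mL·h
IV tail: 14.78/0.125 = 118.240; AUC_iv,0→∞ = 480.08625 + 118.240 = 598.32625 mcg/mL·h
Trapezoidal AUC_0→8.25 (oral solution):
  [0→1]: (0.00+28.37)/2 × 1 = 14.185
  [1→2]: (28.37+41.53)/2 × 1 = 34.95
  [2→6]: (41.53+40.87)/2 × 4 = 164.8
  [6→7]: (40.87+37.17)/2 × 1 = 39.02
  [7→8]: (37.17+33.44)/2 × 1 = 35.305
  [8→8.25]: (33.44+32.53)/2 × 0.25 = 8.24625
  Sum = 296.50625 mcg/mL·h
oral solution tail: 32.53/0.125 = 260.240; AUC_ev,0→∞ = 296.50625 + 260.240 = 556.74625 mcg/mL·h
F = (AUC_ev/D_ev)/(AUC_iv/D_iv) = (556.74625/100)/(598.32625/25) = 5.5674625/23.93305 = 0.2326

F = 0.233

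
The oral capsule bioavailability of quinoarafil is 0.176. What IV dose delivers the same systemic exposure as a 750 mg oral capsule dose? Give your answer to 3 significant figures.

Systemic exposure from an extravascular dose = F × D_ev, so the equivalent IV dose is F × D_ev.
D_iv = F × D_ev = 0.176 × 750 = 132 mg

D_iv = 132 mg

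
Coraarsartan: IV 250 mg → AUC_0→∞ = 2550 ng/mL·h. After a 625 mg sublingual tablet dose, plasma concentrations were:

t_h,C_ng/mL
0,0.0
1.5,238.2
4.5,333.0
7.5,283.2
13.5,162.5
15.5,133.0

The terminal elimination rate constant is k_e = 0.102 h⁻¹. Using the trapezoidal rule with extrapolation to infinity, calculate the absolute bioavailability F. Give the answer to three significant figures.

Trapezoidal AUC_0→15.5 (sublingual tablet):
  [0→1.5]: (0.0+238.2)/2 × 1.5 = 178.65
  [1.5→4.5]: (238.2+333.0)/2 × 3 = 856.8
  [4.5→7.5]: (333.0+283.2)/2 × 3 = 924.3
  [7.5→13.5]: (283.2+162.5)/2 × 6 = 1337.1
  [13.5→15.5]: (162.5+133.0)/2 × 2 = 295.5
  Sum = 3592.35 ng/mL·h
Tail: C_last/k_e = 133.0/0.102 = 1303.922
AUC_0→∞ (sublingual tablet) = 3592.35 + 1303.922 = 4896.272 ng/mL·h
F = (AUC_ev/D_ev)/(AUC_iv/D_iv) = (4896.272/625)/(2550/250) = 7.8340352/10.2 = 0.7680

F = 0.768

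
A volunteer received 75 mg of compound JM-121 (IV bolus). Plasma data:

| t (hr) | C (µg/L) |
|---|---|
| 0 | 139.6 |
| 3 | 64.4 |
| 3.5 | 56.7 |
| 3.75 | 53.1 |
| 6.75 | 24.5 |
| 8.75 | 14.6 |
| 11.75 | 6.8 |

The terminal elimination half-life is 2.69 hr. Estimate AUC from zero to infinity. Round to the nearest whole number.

AUC = 564 µg/L·hr

Trapezoidal AUC_0→11.75:
  [0→3]: (139.6+64.4)/2 × 3 = 306.0
  [3→3.5]: (64.4+56.7)/2 × 0.5 = 30.275
  [3.5→3.75]: (56.7+53.1)/2 × 0.25 = 13.725
  [3.75→6.75]: (53.1+24.5)/2 × 3 = 116.4
  [6.75→8.75]: (24.5+14.6)/2 × 2 = 39.1
  [8.75→11.75]: (14.6+6.8)/2 × 3 = 32.1
  Sum = 537.6 µg/L·hr
k_e = ln2 / t½ = 0.693147 / 2.69 = 0.2577 hr^-1
Extrapolated tail: C_last / k_e = 6.8 / 0.2577 = 26.387
AUC_0→∞ = 537.6 + 26.387 = 563.987 µg/L·hr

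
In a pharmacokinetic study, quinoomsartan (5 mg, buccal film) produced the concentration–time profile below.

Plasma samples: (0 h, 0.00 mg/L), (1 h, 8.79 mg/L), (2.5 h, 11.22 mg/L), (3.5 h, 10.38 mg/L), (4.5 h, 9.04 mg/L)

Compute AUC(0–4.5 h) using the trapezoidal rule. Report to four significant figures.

AUC = 39.91 mg/L·h

Trapezoidal AUC_0→4.5:
  [0→1]: (0.00+8.79)/2 × 1 = 4.395
  [1→2.5]: (8.79+11.22)/2 × 1.5 = 15.0075
  [2.5→3.5]: (11.22+10.38)/2 × 1 = 10.8
  [3.5→4.5]: (10.38+9.04)/2 × 1 = 9.71
  Sum = 39.9125 mg/L·h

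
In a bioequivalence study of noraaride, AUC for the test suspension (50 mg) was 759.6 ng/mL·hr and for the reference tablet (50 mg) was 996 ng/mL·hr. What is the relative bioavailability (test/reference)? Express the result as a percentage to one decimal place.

F_rel = 76.3%

F_rel = (AUC_test/D_test) / (AUC_ref/D_ref)
      = (759.6/50) / (996/50)
      = 15.192 / 19.92 = 0.7627 = 76.27%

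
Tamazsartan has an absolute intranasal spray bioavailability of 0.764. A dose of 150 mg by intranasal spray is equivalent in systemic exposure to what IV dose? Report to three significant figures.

D_iv = 115 mg

Systemic exposure from an extravascular dose = F × D_ev, so the equivalent IV dose is F × D_ev.
D_iv = F × D_ev = 0.764 × 150 = 114.6 mg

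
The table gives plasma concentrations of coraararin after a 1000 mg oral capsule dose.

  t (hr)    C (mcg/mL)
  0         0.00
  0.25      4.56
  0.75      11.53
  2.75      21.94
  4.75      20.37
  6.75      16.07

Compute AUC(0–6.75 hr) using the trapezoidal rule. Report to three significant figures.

Trapezoidal AUC_0→6.75:
  [0→0.25]: (0.00+4.56)/2 × 0.25 = 0.57
  [0.25→0.75]: (4.56+11.53)/2 × 0.5 = 4.0225
  [0.75→2.75]: (11.53+21.94)/2 × 2 = 33.47
  [2.75→4.75]: (21.94+20.37)/2 × 2 = 42.31
  [4.75→6.75]: (20.37+16.07)/2 × 2 = 36.44
  Sum = 116.8125 mcg/mL·hr

AUC = 117 mcg/mL·hr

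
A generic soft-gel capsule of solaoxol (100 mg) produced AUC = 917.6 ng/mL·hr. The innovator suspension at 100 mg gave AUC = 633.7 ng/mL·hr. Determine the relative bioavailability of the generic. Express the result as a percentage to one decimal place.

F_rel = (AUC_test/D_test) / (AUC_ref/D_ref)
      = (917.6/100) / (633.7/100)
      = 9.176 / 6.337 = 1.4480 = 144.80%

F_rel = 144.8%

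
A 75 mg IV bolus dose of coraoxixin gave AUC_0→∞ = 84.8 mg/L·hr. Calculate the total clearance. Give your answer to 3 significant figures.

CL = Dose_iv / AUC_0→∞
   = 75 / 84.8 = 0.884434 L/hr

CL = 0.884 L/hr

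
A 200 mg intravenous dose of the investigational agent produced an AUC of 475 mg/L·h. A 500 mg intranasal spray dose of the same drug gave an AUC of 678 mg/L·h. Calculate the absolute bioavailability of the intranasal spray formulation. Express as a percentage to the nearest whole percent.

F = (AUC_ev / D_ev) / (AUC_iv / D_iv)
  = (678/500) / (475/200)
  = 1.356 / 2.375 = 0.5709
  = 57.09%

F = 57%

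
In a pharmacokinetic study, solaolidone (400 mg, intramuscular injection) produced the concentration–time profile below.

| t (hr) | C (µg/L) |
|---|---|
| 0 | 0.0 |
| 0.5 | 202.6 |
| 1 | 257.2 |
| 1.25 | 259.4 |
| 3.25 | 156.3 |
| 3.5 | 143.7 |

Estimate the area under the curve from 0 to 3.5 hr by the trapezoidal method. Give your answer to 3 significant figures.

Trapezoidal AUC_0→3.5:
  [0→0.5]: (0.0+202.6)/2 × 0.5 = 50.65
  [0.5→1]: (202.6+257.2)/2 × 0.5 = 114.95
  [1→1.25]: (257.2+259.4)/2 × 0.25 = 64.575
  [1.25→3.25]: (259.4+156.3)/2 × 2 = 415.7
  [3.25→3.5]: (156.3+143.7)/2 × 0.25 = 37.5
  Sum = 683.375 µg/L·hr

AUC = 683 µg/L·hr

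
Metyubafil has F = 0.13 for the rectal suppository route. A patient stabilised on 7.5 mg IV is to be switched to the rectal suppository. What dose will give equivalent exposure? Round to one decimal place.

For equal systemic exposure: F × D_ev = D_iv
D_ev = D_iv / F = 7.5 / 0.13 = 57.6923 mg

D_rectal = 57.7 mg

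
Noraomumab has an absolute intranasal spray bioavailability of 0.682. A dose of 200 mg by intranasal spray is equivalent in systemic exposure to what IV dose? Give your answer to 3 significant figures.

Systemic exposure from an extravascular dose = F × D_ev, so the equivalent IV dose is F × D_ev.
D_iv = F × D_ev = 0.682 × 200 = 136.4 mg

D_iv = 136 mg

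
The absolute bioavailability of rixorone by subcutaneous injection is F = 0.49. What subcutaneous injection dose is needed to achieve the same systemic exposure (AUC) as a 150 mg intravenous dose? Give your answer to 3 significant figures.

D_subcutaneous = 306 mg

For equal systemic exposure: F × D_ev = D_iv
D_ev = D_iv / F = 150 / 0.49 = 306.122 mg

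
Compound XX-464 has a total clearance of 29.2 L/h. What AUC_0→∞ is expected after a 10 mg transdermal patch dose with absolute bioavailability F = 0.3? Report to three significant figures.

AUC_0→∞ = F × Dose / CL
        = 0.3 × 10 / 29.2 = 0.10274 mg/L·h

AUC = 0.103 mg/L·h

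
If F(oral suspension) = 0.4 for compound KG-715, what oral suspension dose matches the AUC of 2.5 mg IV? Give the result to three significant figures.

For equal systemic exposure: F × D_ev = D_iv
D_ev = D_iv / F = 2.5 / 0.4 = 6.25 mg

D_oral = 6.25 mg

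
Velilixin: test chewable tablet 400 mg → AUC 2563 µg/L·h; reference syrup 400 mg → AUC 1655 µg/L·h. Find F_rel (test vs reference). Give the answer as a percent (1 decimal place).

F_rel = (AUC_test/D_test) / (AUC_ref/D_ref)
      = (2563/400) / (1655/400)
      = 6.4075 / 4.1375 = 1.5486 = 154.86%

F_rel = 154.9%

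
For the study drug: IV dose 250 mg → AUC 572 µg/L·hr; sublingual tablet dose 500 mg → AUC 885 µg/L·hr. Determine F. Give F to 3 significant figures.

F = 0.774

F = (AUC_ev / D_ev) / (AUC_iv / D_iv)
  = (885/500) / (572/250)
  = 1.77 / 2.288 = 0.7736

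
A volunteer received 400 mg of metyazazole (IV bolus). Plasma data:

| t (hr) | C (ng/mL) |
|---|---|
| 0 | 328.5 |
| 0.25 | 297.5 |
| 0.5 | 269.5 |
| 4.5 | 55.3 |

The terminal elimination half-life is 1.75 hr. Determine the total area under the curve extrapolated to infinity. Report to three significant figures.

AUC = 938 ng/mL·hr

Trapezoidal AUC_0→4.5:
  [0→0.25]: (328.5+297.5)/2 × 0.25 = 78.25
  [0.25→0.5]: (297.5+269.5)/2 × 0.25 = 70.875
  [0.5→4.5]: (269.5+55.3)/2 × 4 = 649.6
  Sum = 798.725 ng/mL·hr
k_e = ln2 / t½ = 0.693147 / 1.75 = 0.3961 hr^-1
Extrapolated tail: C_last / k_e = 55.3 / 0.3961 = 139.611
AUC_0→∞ = 798.725 + 139.611 = 938.336 ng/mL·hr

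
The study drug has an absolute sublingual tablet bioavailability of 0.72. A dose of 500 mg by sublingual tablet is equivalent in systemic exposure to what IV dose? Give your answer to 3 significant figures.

Systemic exposure from an extravascular dose = F × D_ev, so the equivalent IV dose is F × D_ev.
D_iv = F × D_ev = 0.72 × 500 = 360 mg

D_iv = 360 mg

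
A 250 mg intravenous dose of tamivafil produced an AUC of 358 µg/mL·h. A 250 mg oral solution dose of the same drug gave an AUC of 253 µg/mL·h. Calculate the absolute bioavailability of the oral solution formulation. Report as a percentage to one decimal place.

F = 70.7%

F = (AUC_ev / D_ev) / (AUC_iv / D_iv)
  = (253/250) / (358/250)
  = 1.012 / 1.432 = 0.7067
  = 70.67%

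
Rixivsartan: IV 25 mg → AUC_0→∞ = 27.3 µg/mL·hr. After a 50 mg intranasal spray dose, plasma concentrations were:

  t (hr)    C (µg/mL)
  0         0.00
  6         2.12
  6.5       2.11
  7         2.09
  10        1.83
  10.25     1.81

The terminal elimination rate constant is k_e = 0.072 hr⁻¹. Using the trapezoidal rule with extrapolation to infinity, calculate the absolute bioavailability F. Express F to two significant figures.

F = 0.73

Trapezoidal AUC_0→10.25 (intranasal spray):
  [0→6]: (0.00+2.12)/2 × 6 = 6.36
  [6→6.5]: (2.12+2.11)/2 × 0.5 = 1.0575
  [6.5→7]: (2.11+2.09)/2 × 0.5 = 1.05
  [7→10]: (2.09+1.83)/2 × 3 = 5.88
  [10→10.25]: (1.83+1.81)/2 × 0.25 = 0.455
  Sum = 14.8025 µg/mL·hr
Tail: C_last/k_e = 1.81/0.072 = 25.139
AUC_0→∞ (intranasal spray) = 14.8025 + 25.139 = 39.9415 µg/mL·hr
F = (AUC_ev/D_ev)/(AUC_iv/D_iv) = (39.9415/50)/(27.3/25) = 0.79883/1.092 = 0.7315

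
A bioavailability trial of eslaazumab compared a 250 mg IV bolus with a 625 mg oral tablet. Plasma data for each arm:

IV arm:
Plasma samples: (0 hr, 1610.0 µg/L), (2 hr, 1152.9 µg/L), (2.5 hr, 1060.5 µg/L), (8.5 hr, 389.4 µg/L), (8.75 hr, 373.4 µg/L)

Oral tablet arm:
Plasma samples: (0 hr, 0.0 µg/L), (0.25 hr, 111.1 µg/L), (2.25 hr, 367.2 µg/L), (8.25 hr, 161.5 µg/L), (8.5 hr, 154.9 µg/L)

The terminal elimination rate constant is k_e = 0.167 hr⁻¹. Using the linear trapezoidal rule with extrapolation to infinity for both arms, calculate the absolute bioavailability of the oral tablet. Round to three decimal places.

F = 0.122

Trapezoidal AUC_0→8.75 (IV):
  [0→2]: (1610.0+1152.9)/2 × 2 = 2762.9
  [2→2.5]: (1152.9+1060.5)/2 × 0.5 = 553.35
  [2.5→8.5]: (1060.5+389.4)/2 × 6 = 4349.7
  [8.5→8.75]: (389.4+373.4)/2 × 0.25 = 95.35
  Sum = 7761.3 µg/L·hr
IV tail: 373.4/0.167 = 2235.928; AUC_iv,0→∞ = 7761.3 + 2235.928 = 9997.228 µg/L·hr
Trapezoidal AUC_0→8.5 (oral tablet):
  [0→0.25]: (0.0+111.1)/2 × 0.25 = 13.8875
  [0.25→2.25]: (111.1+367.2)/2 × 2 = 478.3
  [2.25→8.25]: (367.2+161.5)/2 × 6 = 1586.1
  [8.25→8.5]: (161.5+154.9)/2 × 0.25 = 39.55
  Sum = 2117.8375 µg/L·hr
oral tablet tail: 154.9/0.167 = 927.545; AUC_ev,0→∞ = 2117.8375 + 927.545 = 3045.3825 µg/L·hr
F = (AUC_ev/D_ev)/(AUC_iv/D_iv) = (3045.3825/625)/(9997.228/250) = 4.872612/39.988912 = 0.1218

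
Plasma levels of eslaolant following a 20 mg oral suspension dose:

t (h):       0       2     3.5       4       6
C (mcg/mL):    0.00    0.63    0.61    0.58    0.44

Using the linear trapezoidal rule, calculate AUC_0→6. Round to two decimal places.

Trapezoidal AUC_0→6:
  [0→2]: (0.00+0.63)/2 × 2 = 0.63
  [2→3.5]: (0.63+0.61)/2 × 1.5 = 0.93
  [3.5→4]: (0.61+0.58)/2 × 0.5 = 0.2975
  [4→6]: (0.58+0.44)/2 × 2 = 1.02
  Sum = 2.8775 mcg/mL·h

AUC = 2.88 mcg/mL·h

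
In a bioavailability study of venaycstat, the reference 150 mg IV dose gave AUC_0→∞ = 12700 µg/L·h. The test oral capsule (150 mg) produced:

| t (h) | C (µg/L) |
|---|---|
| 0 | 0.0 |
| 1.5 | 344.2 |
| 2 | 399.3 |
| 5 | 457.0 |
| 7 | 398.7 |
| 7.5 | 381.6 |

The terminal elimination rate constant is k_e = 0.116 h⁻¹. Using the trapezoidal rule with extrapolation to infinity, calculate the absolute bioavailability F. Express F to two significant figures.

Trapezoidal AUC_0→7.5 (oral capsule):
  [0→1.5]: (0.0+344.2)/2 × 1.5 = 258.15
  [1.5→2]: (344.2+399.3)/2 × 0.5 = 185.875
  [2→5]: (399.3+457.0)/2 × 3 = 1284.45
  [5→7]: (457.0+398.7)/2 × 2 = 855.7
  [7→7.5]: (398.7+381.6)/2 × 0.5 = 195.075
  Sum = 2779.25 µg/L·h
Tail: C_last/k_e = 381.6/0.116 = 3289.655
AUC_0→∞ (oral capsule) = 2779.25 + 3289.655 = 6068.905 µg/L·h
F = (AUC_ev/D_ev)/(AUC_iv/D_iv) = (6068.905/150)/(12700/150) = 40.4594/84.6667 = 0.4779

F = 0.48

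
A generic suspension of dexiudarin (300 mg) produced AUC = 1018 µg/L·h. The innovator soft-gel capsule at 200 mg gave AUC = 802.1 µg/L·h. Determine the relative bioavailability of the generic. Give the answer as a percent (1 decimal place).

F_rel = (AUC_test/D_test) / (AUC_ref/D_ref)
      = (1018/300) / (802.1/200)
      = 3.39333 / 4.0105 = 0.8461 = 84.61%

F_rel = 84.6%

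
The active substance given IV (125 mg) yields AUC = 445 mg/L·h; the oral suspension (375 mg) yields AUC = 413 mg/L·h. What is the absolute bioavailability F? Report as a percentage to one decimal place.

F = 30.9%

F = (AUC_ev / D_ev) / (AUC_iv / D_iv)
  = (413/375) / (445/125)
  = 1.10133 / 3.56 = 0.3094
  = 30.94%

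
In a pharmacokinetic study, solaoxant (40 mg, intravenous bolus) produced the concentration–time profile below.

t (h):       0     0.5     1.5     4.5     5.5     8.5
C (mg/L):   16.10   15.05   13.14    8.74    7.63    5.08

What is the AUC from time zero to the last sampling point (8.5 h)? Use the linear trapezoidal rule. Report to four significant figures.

Trapezoidal AUC_0→8.5:
  [0→0.5]: (16.10+15.05)/2 × 0.5 = 7.7875
  [0.5→1.5]: (15.05+13.14)/2 × 1 = 14.095
  [1.5→4.5]: (13.14+8.74)/2 × 3 = 32.82
  [4.5→5.5]: (8.74+7.63)/2 × 1 = 8.185
  [5.5→8.5]: (7.63+5.08)/2 × 3 = 19.065
  Sum = 81.9525 mg/L·h

AUC = 81.95 mg/L·h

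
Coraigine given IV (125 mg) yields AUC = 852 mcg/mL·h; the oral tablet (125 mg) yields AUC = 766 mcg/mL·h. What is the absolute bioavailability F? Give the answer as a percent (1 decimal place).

F = (AUC_ev / D_ev) / (AUC_iv / D_iv)
  = (766/125) / (852/125)
  = 6.128 / 6.816 = 0.8991
  = 89.91%

F = 89.9%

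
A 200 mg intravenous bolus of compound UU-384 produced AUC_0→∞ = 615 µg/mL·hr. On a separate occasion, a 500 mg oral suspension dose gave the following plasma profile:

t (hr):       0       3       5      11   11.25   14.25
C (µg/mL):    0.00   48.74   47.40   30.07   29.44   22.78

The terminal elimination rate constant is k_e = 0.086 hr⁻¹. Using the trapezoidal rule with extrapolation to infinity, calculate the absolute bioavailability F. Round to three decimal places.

F = 0.489

Trapezoidal AUC_0→14.25 (oral suspension):
  [0→3]: (0.00+48.74)/2 × 3 = 73.11
  [3→5]: (48.74+47.40)/2 × 2 = 96.14
  [5→11]: (47.40+30.07)/2 × 6 = 232.41
  [11→11.25]: (30.07+29.44)/2 × 0.25 = 7.43875
  [11.25→14.25]: (29.44+22.78)/2 × 3 = 78.33
  Sum = 487.42875 µg/mL·hr
Tail: C_last/k_e = 22.78/0.086 = 264.884
AUC_0→∞ (oral suspension) = 487.42875 + 264.884 = 752.31275 µg/mL·hr
F = (AUC_ev/D_ev)/(AUC_iv/D_iv) = (752.31275/500)/(615/200) = 1.5046255/3.075 = 0.4893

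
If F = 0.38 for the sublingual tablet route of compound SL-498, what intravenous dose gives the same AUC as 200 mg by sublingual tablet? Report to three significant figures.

D_iv = 76.0 mg

Systemic exposure from an extravascular dose = F × D_ev, so the equivalent IV dose is F × D_ev.
D_iv = F × D_ev = 0.38 × 200 = 76 mg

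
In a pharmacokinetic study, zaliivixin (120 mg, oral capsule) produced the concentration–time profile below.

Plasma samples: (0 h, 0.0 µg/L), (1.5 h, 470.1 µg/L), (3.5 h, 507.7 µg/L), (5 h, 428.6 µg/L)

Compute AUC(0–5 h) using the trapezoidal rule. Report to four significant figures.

AUC = 2033 µg/L·h

Trapezoidal AUC_0→5:
  [0→1.5]: (0.0+470.1)/2 × 1.5 = 352.575
  [1.5→3.5]: (470.1+507.7)/2 × 2 = 977.8
  [3.5→5]: (507.7+428.6)/2 × 1.5 = 702.225
  Sum = 2032.6 µg/L·h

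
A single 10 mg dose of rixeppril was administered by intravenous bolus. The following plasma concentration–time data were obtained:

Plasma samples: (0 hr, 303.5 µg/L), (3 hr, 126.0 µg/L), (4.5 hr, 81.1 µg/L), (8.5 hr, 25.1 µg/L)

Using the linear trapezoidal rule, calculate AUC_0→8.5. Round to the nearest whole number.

AUC = 1012 µg/L·hr

Trapezoidal AUC_0→8.5:
  [0→3]: (303.5+126.0)/2 × 3 = 644.25
  [3→4.5]: (126.0+81.1)/2 × 1.5 = 155.325
  [4.5→8.5]: (81.1+25.1)/2 × 4 = 212.4
  Sum = 1011.975 µg/L·hr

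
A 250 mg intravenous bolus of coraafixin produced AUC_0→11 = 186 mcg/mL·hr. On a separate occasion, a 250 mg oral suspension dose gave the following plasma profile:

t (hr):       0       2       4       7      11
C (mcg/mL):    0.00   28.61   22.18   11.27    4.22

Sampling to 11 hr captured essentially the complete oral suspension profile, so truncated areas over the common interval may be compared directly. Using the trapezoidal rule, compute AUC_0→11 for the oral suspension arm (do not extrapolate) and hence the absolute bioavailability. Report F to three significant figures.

F = 0.863

Trapezoidal AUC_0→11 (oral suspension):
  [0→2]: (0.00+28.61)/2 × 2 = 28.61
  [2→4]: (28.61+22.18)/2 × 2 = 50.79
  [4→7]: (22.18+11.27)/2 × 3 = 50.175
  [7→11]: (11.27+4.22)/2 × 4 = 30.98
  Sum = 160.555 mcg/mL·hr
F = (AUC_ev/D_ev)/(AUC_iv/D_iv) = (160.555/250)/(186/250) = 0.64222/0.744 = 0.8632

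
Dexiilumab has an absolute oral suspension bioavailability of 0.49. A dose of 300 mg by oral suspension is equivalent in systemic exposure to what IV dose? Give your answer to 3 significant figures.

Systemic exposure from an extravascular dose = F × D_ev, so the equivalent IV dose is F × D_ev.
D_iv = F × D_ev = 0.49 × 300 = 147 mg

D_iv = 147 mg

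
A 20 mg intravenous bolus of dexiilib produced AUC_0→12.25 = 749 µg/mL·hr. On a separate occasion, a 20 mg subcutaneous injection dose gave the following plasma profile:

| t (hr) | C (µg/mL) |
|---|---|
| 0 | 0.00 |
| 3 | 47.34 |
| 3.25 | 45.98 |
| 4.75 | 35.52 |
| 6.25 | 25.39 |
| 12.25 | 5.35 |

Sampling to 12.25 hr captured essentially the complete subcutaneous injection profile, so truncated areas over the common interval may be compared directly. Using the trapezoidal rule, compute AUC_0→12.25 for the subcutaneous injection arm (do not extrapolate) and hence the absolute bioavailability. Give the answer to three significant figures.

F = 0.376

Trapezoidal AUC_0→12.25 (subcutaneous injection):
  [0→3]: (0.00+47.34)/2 × 3 = 71.01
  [3→3.25]: (47.34+45.98)/2 × 0.25 = 11.665
  [3.25→4.75]: (45.98+35.52)/2 × 1.5 = 61.125
  [4.75→6.25]: (35.52+25.39)/2 × 1.5 = 45.6825
  [6.25→12.25]: (25.39+5.35)/2 × 6 = 92.22
  Sum = 281.7025 µg/mL·hr
F = (AUC_ev/D_ev)/(AUC_iv/D_iv) = (281.7025/20)/(749/20) = 14.085125/37.45 = 0.3761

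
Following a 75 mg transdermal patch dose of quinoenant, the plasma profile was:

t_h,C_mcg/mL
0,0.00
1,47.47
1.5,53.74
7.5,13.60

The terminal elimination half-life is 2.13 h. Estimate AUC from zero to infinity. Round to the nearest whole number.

Trapezoidal AUC_0→7.5:
  [0→1]: (0.00+47.47)/2 × 1 = 23.735
  [1→1.5]: (47.47+53.74)/2 × 0.5 = 25.3025
  [1.5→7.5]: (53.74+13.60)/2 × 6 = 202.02
  Sum = 251.0575 mcg/mL·h
k_e = ln2 / t½ = 0.693147 / 2.13 = 0.3254 h^-1
Extrapolated tail: C_last / k_e = 13.60 / 0.3254 = 41.795
AUC_0→∞ = 251.0575 + 41.795 = 292.8525 mcg/mL·h

AUC = 293 mcg/mL·h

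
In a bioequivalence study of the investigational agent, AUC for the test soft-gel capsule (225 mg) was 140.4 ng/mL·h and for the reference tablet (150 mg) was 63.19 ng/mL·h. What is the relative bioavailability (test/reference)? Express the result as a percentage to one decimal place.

F_rel = (AUC_test/D_test) / (AUC_ref/D_ref)
      = (140.4/225) / (63.19/150)
      = 0.624 / 0.421267 = 1.4812 = 148.12%

F_rel = 148.1%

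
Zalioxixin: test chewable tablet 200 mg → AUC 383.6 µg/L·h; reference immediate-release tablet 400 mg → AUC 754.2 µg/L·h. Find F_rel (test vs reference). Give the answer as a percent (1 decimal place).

F_rel = (AUC_test/D_test) / (AUC_ref/D_ref)
      = (383.6/200) / (754.2/400)
      = 1.918 / 1.8855 = 1.0172 = 101.72%

F_rel = 101.7%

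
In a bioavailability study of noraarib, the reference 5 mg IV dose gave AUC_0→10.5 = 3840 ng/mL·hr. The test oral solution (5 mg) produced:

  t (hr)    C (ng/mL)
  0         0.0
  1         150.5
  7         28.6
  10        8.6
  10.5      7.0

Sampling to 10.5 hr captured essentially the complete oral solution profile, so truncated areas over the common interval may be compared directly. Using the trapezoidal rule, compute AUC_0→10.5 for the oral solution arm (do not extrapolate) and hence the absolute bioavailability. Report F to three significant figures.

Trapezoidal AUC_0→10.5 (oral solution):
  [0→1]: (0.0+150.5)/2 × 1 = 75.25
  [1→7]: (150.5+28.6)/2 × 6 = 537.3
  [7→10]: (28.6+8.6)/2 × 3 = 55.8
  [10→10.5]: (8.6+7.0)/2 × 0.5 = 3.9
  Sum = 672.25 ng/mL·hr
F = (AUC_ev/D_ev)/(AUC_iv/D_iv) = (672.25/5)/(3840/5) = 134.45/768 = 0.1751

F = 0.175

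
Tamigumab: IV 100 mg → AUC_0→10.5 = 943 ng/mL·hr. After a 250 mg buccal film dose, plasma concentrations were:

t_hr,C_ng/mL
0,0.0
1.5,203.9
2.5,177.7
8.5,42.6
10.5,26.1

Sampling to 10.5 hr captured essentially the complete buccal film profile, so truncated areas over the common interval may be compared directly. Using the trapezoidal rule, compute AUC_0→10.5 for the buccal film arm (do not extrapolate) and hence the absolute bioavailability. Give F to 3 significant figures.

F = 0.455

Trapezoidal AUC_0→10.5 (buccal film):
  [0→1.5]: (0.0+203.9)/2 × 1.5 = 152.925
  [1.5→2.5]: (203.9+177.7)/2 × 1 = 190.8
  [2.5→8.5]: (177.7+42.6)/2 × 6 = 660.9
  [8.5→10.5]: (42.6+26.1)/2 × 2 = 68.7
  Sum = 1073.325 ng/mL·hr
F = (AUC_ev/D_ev)/(AUC_iv/D_iv) = (1073.325/250)/(943/100) = 4.2933/9.43 = 0.4553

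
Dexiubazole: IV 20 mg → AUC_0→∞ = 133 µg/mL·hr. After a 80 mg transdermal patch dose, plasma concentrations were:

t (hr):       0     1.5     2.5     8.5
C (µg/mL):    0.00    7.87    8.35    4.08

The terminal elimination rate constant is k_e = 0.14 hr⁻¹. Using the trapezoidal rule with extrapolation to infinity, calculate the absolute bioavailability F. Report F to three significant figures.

Trapezoidal AUC_0→8.5 (transdermal patch):
  [0→1.5]: (0.00+7.87)/2 × 1.5 = 5.9025
  [1.5→2.5]: (7.87+8.35)/2 × 1 = 8.11
  [2.5→8.5]: (8.35+4.08)/2 × 6 = 37.29
  Sum = 51.3025 µg/mL·hr
Tail: C_last/k_e = 4.08/0.14 = 29.143
AUC_0→∞ (transdermal patch) = 51.3025 + 29.143 = 80.4455 µg/mL·hr
F = (AUC_ev/D_ev)/(AUC_iv/D_iv) = (80.4455/80)/(133/20) = 1.00557/6.65 = 0.1512

F = 0.151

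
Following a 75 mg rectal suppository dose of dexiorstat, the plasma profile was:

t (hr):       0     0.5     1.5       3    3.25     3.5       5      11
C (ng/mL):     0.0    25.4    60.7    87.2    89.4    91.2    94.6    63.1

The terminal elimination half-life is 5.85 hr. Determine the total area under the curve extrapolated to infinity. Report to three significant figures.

AUC = 1350 ng/mL·hr

Trapezoidal AUC_0→11:
  [0→0.5]: (0.0+25.4)/2 × 0.5 = 6.35
  [0.5→1.5]: (25.4+60.7)/2 × 1 = 43.05
  [1.5→3]: (60.7+87.2)/2 × 1.5 = 110.925
  [3→3.25]: (87.2+89.4)/2 × 0.25 = 22.075
  [3.25→3.5]: (89.4+91.2)/2 × 0.25 = 22.575
  [3.5→5]: (91.2+94.6)/2 × 1.5 = 139.35
  [5→11]: (94.6+63.1)/2 × 6 = 473.1
  Sum = 817.425 ng/mL·hr
k_e = ln2 / t½ = 0.693147 / 5.85 = 0.1185 hr^-1
Extrapolated tail: C_last / k_e = 63.1 / 0.1185 = 532.489
AUC_0→∞ = 817.425 + 532.489 = 1349.914 ng/mL·hr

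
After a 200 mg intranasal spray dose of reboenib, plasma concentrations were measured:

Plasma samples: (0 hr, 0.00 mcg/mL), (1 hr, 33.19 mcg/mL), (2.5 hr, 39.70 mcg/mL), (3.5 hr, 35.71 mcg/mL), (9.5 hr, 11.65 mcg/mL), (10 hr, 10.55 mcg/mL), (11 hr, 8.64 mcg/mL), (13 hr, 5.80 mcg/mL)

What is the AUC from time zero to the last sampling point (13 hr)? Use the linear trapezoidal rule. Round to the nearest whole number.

AUC = 281 mcg/mL·hr

Trapezoidal AUC_0→13:
  [0→1]: (0.00+33.19)/2 × 1 = 16.595
  [1→2.5]: (33.19+39.70)/2 × 1.5 = 54.6675
  [2.5→3.5]: (39.70+35.71)/2 × 1 = 37.705
  [3.5→9.5]: (35.71+11.65)/2 × 6 = 142.08
  [9.5→10]: (11.65+10.55)/2 × 0.5 = 5.55
  [10→11]: (10.55+8.64)/2 × 1 = 9.595
  [11→13]: (8.64+5.80)/2 × 2 = 14.44
  Sum = 280.6325 mcg/mL·hr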